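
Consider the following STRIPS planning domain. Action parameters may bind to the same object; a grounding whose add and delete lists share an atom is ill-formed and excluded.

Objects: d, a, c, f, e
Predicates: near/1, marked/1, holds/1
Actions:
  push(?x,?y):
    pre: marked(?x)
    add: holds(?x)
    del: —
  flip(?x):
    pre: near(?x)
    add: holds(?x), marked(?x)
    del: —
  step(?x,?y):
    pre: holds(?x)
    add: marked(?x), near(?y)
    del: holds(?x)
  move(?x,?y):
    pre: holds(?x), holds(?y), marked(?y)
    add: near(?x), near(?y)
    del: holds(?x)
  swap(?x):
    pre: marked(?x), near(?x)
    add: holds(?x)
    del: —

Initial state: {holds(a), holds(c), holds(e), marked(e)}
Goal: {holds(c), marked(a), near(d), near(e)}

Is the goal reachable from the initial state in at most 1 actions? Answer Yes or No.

No

1. step(a,d)  →  {holds(c), holds(e), marked(a), marked(e), near(d)}
2. step(e,e)  →  {holds(c), marked(a), marked(e), near(d), near(e)}
optimal plan length = 2; 2 > 1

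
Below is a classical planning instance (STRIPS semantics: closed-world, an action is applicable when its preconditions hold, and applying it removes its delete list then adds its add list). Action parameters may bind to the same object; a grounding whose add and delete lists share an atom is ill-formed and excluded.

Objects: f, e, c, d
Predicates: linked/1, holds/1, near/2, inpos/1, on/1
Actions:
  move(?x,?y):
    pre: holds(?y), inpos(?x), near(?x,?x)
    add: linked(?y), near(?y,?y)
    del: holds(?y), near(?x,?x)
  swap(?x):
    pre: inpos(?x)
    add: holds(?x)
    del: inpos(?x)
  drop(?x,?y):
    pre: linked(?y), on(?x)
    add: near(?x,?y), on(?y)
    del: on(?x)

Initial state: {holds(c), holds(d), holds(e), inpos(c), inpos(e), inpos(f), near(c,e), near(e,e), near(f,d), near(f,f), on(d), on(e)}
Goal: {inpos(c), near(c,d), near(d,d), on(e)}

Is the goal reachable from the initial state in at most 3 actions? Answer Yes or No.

1. move(f,c)  →  {holds(d), holds(e), inpos(c), inpos(e), inpos(f), linked(c), near(c,c), near(c,e), near(e,e), near(f,d), on(d), on(e)}
2. move(e,d)  →  {holds(e), inpos(c), inpos(e), inpos(f), linked(c), linked(d), near(c,c), near(c,e), near(d,d), near(f,d), on(d), on(e)}
3. drop(d,c)  →  {holds(e), inpos(c), inpos(e), inpos(f), linked(c), linked(d), near(c,c), near(c,e), near(d,c), near(d,d), near(f,d), on(c), on(e)}
4. drop(c,d)  →  {holds(e), inpos(c), inpos(e), inpos(f), linked(c), linked(d), near(c,c), near(c,d), near(c,e), near(d,c), near(d,d), near(f,d), on(d), on(e)}
optimal plan length = 4; 4 > 3

No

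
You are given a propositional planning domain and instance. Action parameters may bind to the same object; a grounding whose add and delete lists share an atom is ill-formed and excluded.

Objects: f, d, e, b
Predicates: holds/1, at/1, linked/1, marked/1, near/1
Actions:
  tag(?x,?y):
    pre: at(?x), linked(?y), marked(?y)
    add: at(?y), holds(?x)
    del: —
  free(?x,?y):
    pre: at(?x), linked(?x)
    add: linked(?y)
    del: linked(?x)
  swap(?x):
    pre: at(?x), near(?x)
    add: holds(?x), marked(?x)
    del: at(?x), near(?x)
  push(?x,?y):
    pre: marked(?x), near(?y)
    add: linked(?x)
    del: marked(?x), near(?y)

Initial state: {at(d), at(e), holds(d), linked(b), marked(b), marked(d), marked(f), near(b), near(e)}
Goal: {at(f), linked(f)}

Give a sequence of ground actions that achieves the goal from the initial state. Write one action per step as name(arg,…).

1. tag(d,b)  →  {at(b), at(d), at(e), holds(d), linked(b), marked(b), marked(d), marked(f), near(b), near(e)}
2. free(b,f)  →  {at(b), at(d), at(e), holds(d), linked(f), marked(b), marked(d), marked(f), near(b), near(e)}
3. tag(d,f)  →  {at(b), at(d), at(e), at(f), holds(d), linked(f), marked(b), marked(d), marked(f), near(b), near(e)}

tag(d,b); free(b,f); tag(d,f)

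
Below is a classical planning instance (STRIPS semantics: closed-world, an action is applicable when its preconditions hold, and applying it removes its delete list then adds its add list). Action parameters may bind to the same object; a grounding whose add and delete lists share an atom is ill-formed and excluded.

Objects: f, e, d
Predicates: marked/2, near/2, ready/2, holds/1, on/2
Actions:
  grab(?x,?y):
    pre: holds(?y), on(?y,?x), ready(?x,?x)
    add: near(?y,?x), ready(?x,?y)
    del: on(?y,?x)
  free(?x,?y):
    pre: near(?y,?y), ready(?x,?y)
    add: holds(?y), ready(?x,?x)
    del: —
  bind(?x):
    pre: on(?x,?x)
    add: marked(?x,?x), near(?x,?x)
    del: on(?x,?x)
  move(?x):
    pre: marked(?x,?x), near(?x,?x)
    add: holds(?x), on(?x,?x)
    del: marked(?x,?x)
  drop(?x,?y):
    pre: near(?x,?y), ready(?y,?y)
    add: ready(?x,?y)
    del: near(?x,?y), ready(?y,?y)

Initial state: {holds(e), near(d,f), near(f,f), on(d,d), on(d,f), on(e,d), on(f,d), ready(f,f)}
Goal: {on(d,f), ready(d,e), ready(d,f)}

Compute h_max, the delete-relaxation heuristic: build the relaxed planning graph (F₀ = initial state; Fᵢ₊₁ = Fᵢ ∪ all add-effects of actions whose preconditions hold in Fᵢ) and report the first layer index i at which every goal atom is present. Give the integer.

F0 = init (8 atoms)
F1 = F0 ∪ {holds(f), marked(d,d), near(d,d), ready(d,f)}  (12 atoms)
F2 = F1 ∪ {holds(d), ready(d,d)}  (14 atoms)
F3 = F2 ∪ {near(e,d), near(f,d), ready(d,e), ready(f,d)}  (18 atoms)
goal ⊆ F3  ⇒  h_max = 3

3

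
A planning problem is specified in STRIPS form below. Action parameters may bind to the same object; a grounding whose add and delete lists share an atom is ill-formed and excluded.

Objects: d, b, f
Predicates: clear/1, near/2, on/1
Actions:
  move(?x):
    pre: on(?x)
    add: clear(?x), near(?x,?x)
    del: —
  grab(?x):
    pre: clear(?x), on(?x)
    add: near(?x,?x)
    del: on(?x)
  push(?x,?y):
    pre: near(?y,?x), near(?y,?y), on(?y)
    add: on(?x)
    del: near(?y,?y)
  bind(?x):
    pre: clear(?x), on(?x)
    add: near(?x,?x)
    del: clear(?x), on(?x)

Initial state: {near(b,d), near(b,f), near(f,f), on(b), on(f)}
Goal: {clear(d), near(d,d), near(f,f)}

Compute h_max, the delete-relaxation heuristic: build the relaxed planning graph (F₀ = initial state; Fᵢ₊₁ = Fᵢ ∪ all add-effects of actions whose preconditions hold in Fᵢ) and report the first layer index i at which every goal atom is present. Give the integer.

F0 = init (5 atoms)
F1 = F0 ∪ {clear(b), clear(f), near(b,b)}  (8 atoms)
F2 = F1 ∪ {on(d)}  (9 atoms)
F3 = F2 ∪ {clear(d), near(d,d)}  (11 atoms)
goal ⊆ F3  ⇒  h_max = 3

3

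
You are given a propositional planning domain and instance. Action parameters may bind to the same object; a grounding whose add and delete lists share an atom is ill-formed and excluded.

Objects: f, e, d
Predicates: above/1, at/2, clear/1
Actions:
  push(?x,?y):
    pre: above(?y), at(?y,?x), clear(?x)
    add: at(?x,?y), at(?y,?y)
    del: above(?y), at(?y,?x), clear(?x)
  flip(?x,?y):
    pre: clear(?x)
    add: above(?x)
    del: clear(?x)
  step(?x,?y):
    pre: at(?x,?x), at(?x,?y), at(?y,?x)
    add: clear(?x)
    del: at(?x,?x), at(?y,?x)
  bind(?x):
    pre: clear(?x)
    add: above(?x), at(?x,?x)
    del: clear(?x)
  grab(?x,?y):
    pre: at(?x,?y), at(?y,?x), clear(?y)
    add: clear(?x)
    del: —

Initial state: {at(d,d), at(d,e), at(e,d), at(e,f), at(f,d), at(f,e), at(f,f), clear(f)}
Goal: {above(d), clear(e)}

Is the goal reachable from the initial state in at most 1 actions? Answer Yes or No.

1. step(d,e)  →  {at(d,e), at(e,f), at(f,d), at(f,e), at(f,f), clear(d), clear(f)}
2. flip(d,f)  →  {above(d), at(d,e), at(e,f), at(f,d), at(f,e), at(f,f), clear(f)}
3. grab(e,f)  →  {above(d), at(d,e), at(e,f), at(f,d), at(f,e), at(f,f), clear(e), clear(f)}
optimal plan length = 3; 3 > 1

No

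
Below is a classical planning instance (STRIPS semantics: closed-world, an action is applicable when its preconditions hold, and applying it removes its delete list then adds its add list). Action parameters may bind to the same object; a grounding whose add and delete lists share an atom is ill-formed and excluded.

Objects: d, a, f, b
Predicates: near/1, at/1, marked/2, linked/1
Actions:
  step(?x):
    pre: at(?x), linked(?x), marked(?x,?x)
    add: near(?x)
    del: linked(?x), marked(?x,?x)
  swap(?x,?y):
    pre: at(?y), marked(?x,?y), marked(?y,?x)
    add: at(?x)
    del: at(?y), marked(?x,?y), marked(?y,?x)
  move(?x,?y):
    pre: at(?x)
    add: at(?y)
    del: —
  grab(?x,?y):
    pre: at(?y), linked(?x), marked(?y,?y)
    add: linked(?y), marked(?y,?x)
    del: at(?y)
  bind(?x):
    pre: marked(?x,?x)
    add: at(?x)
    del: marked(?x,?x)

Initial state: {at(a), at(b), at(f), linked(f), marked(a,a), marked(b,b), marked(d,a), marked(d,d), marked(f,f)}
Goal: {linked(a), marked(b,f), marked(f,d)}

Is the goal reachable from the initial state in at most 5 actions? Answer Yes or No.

Yes

1. move(a,d)  →  {at(a), at(b), at(d), at(f), linked(f), marked(a,a), marked(b,b), marked(d,a), marked(d,d), marked(f,f)}
2. grab(f,d)  →  {at(a), at(b), at(f), linked(d), linked(f), marked(a,a), marked(b,b), marked(d,a), marked(d,d), marked(d,f), marked(f,f)}
3. grab(d,a)  →  {at(b), at(f), linked(a), linked(d), linked(f), marked(a,a), marked(a,d), marked(b,b), marked(d,a), marked(d,d), marked(d,f), marked(f,f)}
4. grab(d,f)  →  {at(b), linked(a), linked(d), linked(f), marked(a,a), marked(a,d), marked(b,b), marked(d,a), marked(d,d), marked(d,f), marked(f,d), marked(f,f)}
5. grab(f,b)  →  {linked(a), linked(b), linked(d), linked(f), marked(a,a), marked(a,d), marked(b,b), marked(b,f), marked(d,a), marked(d,d), marked(d,f), marked(f,d), marked(f,f)}
optimal plan length = 5; 5 ≤ 5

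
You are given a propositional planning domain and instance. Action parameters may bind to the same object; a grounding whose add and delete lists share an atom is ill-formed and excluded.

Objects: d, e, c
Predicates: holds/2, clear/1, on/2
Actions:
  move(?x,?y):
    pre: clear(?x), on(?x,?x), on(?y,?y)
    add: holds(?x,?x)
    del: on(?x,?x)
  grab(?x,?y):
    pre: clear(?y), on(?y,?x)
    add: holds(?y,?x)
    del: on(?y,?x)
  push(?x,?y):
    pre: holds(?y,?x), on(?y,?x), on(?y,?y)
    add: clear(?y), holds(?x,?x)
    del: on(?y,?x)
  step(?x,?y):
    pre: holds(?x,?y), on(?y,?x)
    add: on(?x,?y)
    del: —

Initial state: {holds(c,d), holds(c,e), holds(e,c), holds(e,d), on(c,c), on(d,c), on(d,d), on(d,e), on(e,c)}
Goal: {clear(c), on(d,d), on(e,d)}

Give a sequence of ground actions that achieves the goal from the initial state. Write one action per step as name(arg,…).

step(e,d); step(c,d); push(d,c)

1. step(e,d)  →  {holds(c,d), holds(c,e), holds(e,c), holds(e,d), on(c,c), on(d,c), on(d,d), on(d,e), on(e,c), on(e,d)}
2. step(c,d)  →  {holds(c,d), holds(c,e), holds(e,c), holds(e,d), on(c,c), on(c,d), on(d,c), on(d,d), on(d,e), on(e,c), on(e,d)}
3. push(d,c)  →  {clear(c), holds(c,d), holds(c,e), holds(d,d), holds(e,c), holds(e,d), on(c,c), on(d,c), on(d,d), on(d,e), on(e,c), on(e,d)}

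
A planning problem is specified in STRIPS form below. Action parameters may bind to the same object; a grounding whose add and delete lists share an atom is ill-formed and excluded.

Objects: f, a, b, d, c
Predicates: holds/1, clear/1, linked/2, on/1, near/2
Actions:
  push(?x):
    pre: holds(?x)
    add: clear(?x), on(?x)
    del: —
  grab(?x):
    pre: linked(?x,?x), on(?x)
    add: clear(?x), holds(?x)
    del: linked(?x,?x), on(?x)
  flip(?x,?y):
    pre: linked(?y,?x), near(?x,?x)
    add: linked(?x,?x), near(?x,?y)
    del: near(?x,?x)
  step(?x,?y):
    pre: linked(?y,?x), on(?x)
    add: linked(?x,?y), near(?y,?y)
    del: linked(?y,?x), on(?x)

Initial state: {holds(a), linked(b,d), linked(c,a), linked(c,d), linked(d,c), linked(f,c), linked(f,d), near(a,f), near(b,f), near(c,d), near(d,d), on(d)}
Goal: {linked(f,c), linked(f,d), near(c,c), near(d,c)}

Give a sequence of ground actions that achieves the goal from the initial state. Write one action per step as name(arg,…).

1. flip(d,c)  →  {holds(a), linked(b,d), linked(c,a), linked(c,d), linked(d,c), linked(d,d), linked(f,c), linked(f,d), near(a,f), near(b,f), near(c,d), near(d,c), on(d)}
2. step(d,c)  →  {holds(a), linked(b,d), linked(c,a), linked(d,c), linked(d,d), linked(f,c), linked(f,d), near(a,f), near(b,f), near(c,c), near(c,d), near(d,c)}

flip(d,c); step(d,c)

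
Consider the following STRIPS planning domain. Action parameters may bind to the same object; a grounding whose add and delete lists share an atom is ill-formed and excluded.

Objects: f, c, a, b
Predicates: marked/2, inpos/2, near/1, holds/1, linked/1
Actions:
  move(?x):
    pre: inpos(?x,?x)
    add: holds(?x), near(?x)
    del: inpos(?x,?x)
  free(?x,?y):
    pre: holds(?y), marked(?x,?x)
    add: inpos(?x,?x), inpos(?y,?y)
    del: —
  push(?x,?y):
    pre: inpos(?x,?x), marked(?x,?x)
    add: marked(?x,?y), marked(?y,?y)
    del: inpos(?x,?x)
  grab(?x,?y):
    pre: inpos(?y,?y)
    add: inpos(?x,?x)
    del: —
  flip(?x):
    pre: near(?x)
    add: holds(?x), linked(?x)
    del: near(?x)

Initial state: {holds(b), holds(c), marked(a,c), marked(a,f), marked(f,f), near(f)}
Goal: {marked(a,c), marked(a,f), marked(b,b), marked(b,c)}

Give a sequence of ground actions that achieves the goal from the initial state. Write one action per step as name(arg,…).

1. free(f,b)  →  {holds(b), holds(c), inpos(b,b), inpos(f,f), marked(a,c), marked(a,f), marked(f,f), near(f)}
2. push(f,b)  →  {holds(b), holds(c), inpos(b,b), marked(a,c), marked(a,f), marked(b,b), marked(f,b), marked(f,f), near(f)}
3. push(b,c)  →  {holds(b), holds(c), marked(a,c), marked(a,f), marked(b,b), marked(b,c), marked(c,c), marked(f,b), marked(f,f), near(f)}

free(f,b); push(f,b); push(b,c)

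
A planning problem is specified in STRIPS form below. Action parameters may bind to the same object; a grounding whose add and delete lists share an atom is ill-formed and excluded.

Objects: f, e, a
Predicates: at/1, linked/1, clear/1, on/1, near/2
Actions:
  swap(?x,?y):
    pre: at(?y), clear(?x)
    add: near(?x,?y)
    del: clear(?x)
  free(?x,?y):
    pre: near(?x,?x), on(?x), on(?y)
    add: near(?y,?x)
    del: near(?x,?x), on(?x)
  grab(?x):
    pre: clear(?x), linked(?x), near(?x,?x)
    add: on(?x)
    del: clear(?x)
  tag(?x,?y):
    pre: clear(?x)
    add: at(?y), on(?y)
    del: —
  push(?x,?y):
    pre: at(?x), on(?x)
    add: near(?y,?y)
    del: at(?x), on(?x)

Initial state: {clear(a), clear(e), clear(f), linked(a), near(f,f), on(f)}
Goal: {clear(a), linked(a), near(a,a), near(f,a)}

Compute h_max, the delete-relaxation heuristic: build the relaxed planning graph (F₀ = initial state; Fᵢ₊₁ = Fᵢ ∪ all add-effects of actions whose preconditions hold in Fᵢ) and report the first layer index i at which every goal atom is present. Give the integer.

F0 = init (6 atoms)
F1 = F0 ∪ {at(a), at(e), at(f), on(a), on(e)}  (11 atoms)
F2 = F1 ∪ {near(a,a), near(a,e), near(a,f), near(e,a), near(e,e), near(e,f), near(f,a), near(f,e)}  (19 atoms)
goal ⊆ F2  ⇒  h_max = 2

2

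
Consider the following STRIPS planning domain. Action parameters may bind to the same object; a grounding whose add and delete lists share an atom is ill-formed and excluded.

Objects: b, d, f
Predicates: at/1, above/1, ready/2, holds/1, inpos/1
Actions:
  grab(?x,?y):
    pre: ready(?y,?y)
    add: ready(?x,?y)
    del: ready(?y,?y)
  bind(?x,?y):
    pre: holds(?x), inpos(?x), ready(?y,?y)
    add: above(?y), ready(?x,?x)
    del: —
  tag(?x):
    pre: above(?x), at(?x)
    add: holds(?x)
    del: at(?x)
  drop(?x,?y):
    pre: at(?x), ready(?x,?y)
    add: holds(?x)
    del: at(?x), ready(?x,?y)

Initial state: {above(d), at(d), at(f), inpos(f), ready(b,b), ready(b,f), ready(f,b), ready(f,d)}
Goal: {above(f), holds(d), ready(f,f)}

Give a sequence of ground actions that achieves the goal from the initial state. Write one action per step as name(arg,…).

1. tag(d)  →  {above(d), at(f), holds(d), inpos(f), ready(b,b), ready(b,f), ready(f,b), ready(f,d)}
2. drop(f,b)  →  {above(d), holds(d), holds(f), inpos(f), ready(b,b), ready(b,f), ready(f,d)}
3. bind(f,b)  →  {above(b), above(d), holds(d), holds(f), inpos(f), ready(b,b), ready(b,f), ready(f,d), ready(f,f)}
4. bind(f,f)  →  {above(b), above(d), above(f), holds(d), holds(f), inpos(f), ready(b,b), ready(b,f), ready(f,d), ready(f,f)}

tag(d); drop(f,b); bind(f,b); bind(f,f)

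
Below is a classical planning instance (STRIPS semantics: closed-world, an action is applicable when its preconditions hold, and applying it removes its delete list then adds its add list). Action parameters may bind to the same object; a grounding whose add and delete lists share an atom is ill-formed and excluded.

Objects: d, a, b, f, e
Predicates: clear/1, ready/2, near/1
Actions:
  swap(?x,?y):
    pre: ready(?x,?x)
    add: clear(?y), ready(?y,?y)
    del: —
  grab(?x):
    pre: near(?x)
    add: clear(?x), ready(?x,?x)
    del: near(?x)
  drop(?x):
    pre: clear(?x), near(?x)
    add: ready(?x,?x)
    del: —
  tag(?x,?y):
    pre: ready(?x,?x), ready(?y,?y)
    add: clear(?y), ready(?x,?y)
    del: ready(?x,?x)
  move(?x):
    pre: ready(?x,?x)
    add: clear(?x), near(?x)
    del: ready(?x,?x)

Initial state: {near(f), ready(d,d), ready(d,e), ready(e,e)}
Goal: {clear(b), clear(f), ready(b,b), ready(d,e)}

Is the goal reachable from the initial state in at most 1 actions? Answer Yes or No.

No

1. swap(d,b)  →  {clear(b), near(f), ready(b,b), ready(d,d), ready(d,e), ready(e,e)}
2. swap(d,f)  →  {clear(b), clear(f), near(f), ready(b,b), ready(d,d), ready(d,e), ready(e,e), ready(f,f)}
optimal plan length = 2; 2 > 1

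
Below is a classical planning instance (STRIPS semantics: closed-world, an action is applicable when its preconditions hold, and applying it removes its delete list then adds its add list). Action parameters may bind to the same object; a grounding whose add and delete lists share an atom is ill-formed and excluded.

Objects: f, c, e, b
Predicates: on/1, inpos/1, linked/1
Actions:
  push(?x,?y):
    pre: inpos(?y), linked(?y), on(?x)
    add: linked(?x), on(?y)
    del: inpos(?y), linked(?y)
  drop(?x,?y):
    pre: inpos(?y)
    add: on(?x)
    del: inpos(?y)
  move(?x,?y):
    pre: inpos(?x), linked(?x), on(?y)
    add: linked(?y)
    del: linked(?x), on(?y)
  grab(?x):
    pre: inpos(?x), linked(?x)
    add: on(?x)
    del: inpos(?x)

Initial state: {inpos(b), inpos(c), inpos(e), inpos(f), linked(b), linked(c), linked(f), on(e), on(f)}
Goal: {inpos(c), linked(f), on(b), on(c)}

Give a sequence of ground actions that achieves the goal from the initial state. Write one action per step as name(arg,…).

1. push(f,b)  →  {inpos(c), inpos(e), inpos(f), linked(c), linked(f), on(b), on(e), on(f)}
2. drop(c,f)  →  {inpos(c), inpos(e), linked(c), linked(f), on(b), on(c), on(e), on(f)}

push(f,b); drop(c,f)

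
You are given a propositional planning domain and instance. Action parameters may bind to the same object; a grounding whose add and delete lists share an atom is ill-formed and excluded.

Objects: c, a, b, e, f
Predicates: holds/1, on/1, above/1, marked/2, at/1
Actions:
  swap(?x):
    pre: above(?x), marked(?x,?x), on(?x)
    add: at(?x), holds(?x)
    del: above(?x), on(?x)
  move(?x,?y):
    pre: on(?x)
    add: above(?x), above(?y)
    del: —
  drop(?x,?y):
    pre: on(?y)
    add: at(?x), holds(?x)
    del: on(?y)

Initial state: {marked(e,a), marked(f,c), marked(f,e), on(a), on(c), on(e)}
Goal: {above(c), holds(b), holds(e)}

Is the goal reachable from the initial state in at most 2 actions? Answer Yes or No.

No

1. move(c,c)  →  {above(c), marked(e,a), marked(f,c), marked(f,e), on(a), on(c), on(e)}
2. drop(b,c)  →  {above(c), at(b), holds(b), marked(e,a), marked(f,c), marked(f,e), on(a), on(e)}
3. drop(e,a)  →  {above(c), at(b), at(e), holds(b), holds(e), marked(e,a), marked(f,c), marked(f,e), on(e)}
optimal plan length = 3; 3 > 2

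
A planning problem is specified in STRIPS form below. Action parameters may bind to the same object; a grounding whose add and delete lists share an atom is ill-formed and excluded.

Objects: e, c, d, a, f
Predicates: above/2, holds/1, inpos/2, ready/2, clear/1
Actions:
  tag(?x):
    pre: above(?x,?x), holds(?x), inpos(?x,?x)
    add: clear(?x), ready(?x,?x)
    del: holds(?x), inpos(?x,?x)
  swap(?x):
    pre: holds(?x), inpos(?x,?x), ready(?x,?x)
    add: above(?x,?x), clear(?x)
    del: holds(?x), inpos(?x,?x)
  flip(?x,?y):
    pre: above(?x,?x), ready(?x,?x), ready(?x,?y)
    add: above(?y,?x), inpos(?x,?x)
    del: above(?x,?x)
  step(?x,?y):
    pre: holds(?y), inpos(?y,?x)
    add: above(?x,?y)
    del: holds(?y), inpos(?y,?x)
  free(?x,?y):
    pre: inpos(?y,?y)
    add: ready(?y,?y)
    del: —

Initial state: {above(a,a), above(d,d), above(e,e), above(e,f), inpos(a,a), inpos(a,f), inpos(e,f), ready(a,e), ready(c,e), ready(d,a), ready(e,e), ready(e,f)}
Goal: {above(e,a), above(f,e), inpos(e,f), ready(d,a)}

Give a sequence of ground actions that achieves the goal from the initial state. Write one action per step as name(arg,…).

1. flip(e,f)  →  {above(a,a), above(d,d), above(e,f), above(f,e), inpos(a,a), inpos(a,f), inpos(e,e), inpos(e,f), ready(a,e), ready(c,e), ready(d,a), ready(e,e), ready(e,f)}
2. free(e,a)  →  {above(a,a), above(d,d), above(e,f), above(f,e), inpos(a,a), inpos(a,f), inpos(e,e), inpos(e,f), ready(a,a), ready(a,e), ready(c,e), ready(d,a), ready(e,e), ready(e,f)}
3. flip(a,e)  →  {above(d,d), above(e,a), above(e,f), above(f,e), inpos(a,a), inpos(a,f), inpos(e,e), inpos(e,f), ready(a,a), ready(a,e), ready(c,e), ready(d,a), ready(e,e), ready(e,f)}

flip(e,f); free(e,a); flip(a,e)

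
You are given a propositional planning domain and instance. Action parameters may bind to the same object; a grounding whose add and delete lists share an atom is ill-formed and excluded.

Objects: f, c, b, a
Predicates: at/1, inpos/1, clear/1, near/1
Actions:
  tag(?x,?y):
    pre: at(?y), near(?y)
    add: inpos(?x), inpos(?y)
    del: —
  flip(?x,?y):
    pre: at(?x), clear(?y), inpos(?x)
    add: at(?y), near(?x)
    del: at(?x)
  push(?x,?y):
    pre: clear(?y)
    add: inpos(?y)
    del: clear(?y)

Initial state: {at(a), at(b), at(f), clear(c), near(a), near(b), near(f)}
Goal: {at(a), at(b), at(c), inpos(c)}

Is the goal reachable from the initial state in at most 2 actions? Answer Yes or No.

1. tag(c,f)  →  {at(a), at(b), at(f), clear(c), inpos(c), inpos(f), near(a), near(b), near(f)}
2. flip(f,c)  →  {at(a), at(b), at(c), clear(c), inpos(c), inpos(f), near(a), near(b), near(f)}
optimal plan length = 2; 2 ≤ 2

Yes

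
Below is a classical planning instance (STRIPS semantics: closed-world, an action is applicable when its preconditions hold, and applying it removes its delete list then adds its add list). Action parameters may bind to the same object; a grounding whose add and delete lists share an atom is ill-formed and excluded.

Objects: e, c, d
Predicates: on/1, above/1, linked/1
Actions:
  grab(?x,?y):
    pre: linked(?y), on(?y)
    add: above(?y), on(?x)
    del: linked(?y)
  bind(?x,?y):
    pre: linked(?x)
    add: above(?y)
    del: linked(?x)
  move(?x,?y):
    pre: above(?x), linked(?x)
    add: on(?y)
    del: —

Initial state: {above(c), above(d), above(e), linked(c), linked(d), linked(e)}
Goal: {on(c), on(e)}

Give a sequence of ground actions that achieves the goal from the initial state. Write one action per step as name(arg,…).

move(e,e); grab(c,e)

1. move(e,e)  →  {above(c), above(d), above(e), linked(c), linked(d), linked(e), on(e)}
2. grab(c,e)  →  {above(c), above(d), above(e), linked(c), linked(d), on(c), on(e)}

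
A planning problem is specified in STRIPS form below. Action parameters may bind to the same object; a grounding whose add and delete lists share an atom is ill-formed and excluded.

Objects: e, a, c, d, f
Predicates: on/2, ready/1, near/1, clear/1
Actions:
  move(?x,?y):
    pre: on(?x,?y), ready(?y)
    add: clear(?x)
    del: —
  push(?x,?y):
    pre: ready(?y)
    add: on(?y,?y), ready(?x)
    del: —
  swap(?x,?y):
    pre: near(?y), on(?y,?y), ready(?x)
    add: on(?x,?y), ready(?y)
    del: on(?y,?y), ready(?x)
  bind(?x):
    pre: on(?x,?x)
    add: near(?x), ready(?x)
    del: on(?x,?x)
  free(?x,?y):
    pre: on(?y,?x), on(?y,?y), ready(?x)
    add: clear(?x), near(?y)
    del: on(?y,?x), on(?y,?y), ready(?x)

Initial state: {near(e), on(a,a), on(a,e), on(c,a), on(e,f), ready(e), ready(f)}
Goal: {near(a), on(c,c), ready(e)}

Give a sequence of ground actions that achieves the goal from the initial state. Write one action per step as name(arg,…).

1. push(c,e)  →  {near(e), on(a,a), on(a,e), on(c,a), on(e,e), on(e,f), ready(c), ready(e), ready(f)}
2. push(e,c)  →  {near(e), on(a,a), on(a,e), on(c,a), on(c,c), on(e,e), on(e,f), ready(c), ready(e), ready(f)}
3. bind(a)  →  {near(a), near(e), on(a,e), on(c,a), on(c,c), on(e,e), on(e,f), ready(a), ready(c), ready(e), ready(f)}

push(c,e); push(e,c); bind(a)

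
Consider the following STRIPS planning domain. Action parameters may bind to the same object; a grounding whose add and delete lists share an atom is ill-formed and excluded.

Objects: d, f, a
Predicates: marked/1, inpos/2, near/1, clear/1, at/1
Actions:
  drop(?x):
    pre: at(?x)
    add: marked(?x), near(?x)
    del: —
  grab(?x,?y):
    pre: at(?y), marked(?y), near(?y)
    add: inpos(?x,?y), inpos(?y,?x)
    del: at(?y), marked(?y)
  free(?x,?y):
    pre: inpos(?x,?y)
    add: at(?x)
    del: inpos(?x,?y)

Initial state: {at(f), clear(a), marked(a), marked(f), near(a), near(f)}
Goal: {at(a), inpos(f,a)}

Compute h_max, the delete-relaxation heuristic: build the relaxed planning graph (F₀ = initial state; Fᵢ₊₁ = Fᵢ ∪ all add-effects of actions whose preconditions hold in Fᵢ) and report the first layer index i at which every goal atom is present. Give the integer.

2

F0 = init (6 atoms)
F1 = F0 ∪ {inpos(a,f), inpos(d,f), inpos(f,a), inpos(f,d), inpos(f,f)}  (11 atoms)
F2 = F1 ∪ {at(a), at(d)}  (13 atoms)
goal ⊆ F2  ⇒  h_max = 2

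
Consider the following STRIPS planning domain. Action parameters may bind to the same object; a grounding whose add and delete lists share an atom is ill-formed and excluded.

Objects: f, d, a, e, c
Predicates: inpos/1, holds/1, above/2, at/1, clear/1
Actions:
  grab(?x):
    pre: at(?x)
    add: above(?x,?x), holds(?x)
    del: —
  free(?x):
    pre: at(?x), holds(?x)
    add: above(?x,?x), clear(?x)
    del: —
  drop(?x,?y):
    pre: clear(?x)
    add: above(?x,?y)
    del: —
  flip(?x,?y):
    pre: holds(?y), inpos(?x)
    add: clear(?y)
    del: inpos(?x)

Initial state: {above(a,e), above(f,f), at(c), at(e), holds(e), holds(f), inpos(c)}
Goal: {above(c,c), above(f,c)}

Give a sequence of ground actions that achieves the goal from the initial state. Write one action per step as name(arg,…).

1. grab(c)  →  {above(a,e), above(c,c), above(f,f), at(c), at(e), holds(c), holds(e), holds(f), inpos(c)}
2. flip(c,f)  →  {above(a,e), above(c,c), above(f,f), at(c), at(e), clear(f), holds(c), holds(e), holds(f)}
3. drop(f,c)  →  {above(a,e), above(c,c), above(f,c), above(f,f), at(c), at(e), clear(f), holds(c), holds(e), holds(f)}

grab(c); flip(c,f); drop(f,c)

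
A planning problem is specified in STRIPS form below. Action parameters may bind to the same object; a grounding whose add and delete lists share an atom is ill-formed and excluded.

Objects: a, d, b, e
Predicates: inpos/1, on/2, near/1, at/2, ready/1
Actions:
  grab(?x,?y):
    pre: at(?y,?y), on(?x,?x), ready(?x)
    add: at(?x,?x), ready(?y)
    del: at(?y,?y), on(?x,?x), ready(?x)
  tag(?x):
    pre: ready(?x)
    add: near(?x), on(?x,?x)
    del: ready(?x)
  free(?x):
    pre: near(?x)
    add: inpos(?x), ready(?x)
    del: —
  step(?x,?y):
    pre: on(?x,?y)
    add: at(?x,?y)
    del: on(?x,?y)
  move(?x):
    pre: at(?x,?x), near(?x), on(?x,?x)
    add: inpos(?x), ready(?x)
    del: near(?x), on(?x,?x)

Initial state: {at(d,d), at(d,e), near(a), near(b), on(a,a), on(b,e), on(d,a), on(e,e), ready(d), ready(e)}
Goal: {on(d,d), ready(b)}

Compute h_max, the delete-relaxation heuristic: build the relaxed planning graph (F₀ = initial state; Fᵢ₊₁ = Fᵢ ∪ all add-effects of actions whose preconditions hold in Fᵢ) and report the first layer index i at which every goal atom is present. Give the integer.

1

F0 = init (10 atoms)
F1 = F0 ∪ {at(a,a), at(b,e), at(d,a), at(e,e), inpos(a), inpos(b), near(d), near(e), on(d,d), ready(a), ready(b)}  (21 atoms)
goal ⊆ F1  ⇒  h_max = 1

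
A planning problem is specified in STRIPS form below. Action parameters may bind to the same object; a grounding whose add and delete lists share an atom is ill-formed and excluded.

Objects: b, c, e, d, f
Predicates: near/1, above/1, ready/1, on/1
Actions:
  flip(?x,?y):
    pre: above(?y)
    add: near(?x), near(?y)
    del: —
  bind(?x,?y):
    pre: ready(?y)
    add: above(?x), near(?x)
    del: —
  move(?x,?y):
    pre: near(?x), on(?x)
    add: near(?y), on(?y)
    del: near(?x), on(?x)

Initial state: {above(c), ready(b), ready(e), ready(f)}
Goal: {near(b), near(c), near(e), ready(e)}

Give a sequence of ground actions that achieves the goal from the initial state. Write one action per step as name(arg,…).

1. flip(b,c)  →  {above(c), near(b), near(c), ready(b), ready(e), ready(f)}
2. flip(e,c)  →  {above(c), near(b), near(c), near(e), ready(b), ready(e), ready(f)}

flip(b,c); flip(e,c)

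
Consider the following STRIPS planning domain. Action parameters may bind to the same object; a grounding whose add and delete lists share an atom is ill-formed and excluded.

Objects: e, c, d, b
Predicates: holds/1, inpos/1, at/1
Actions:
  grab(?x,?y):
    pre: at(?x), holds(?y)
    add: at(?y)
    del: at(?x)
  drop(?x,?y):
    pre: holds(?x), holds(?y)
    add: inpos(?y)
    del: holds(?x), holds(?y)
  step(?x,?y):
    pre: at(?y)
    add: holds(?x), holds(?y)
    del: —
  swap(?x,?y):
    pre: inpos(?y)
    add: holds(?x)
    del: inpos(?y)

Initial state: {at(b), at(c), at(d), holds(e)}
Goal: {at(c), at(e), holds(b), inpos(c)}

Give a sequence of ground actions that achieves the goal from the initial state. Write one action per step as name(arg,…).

1. grab(d,e)  →  {at(b), at(c), at(e), holds(e)}
2. step(c,b)  →  {at(b), at(c), at(e), holds(b), holds(c), holds(e)}
3. drop(e,c)  →  {at(b), at(c), at(e), holds(b), inpos(c)}

grab(d,e); step(c,b); drop(e,c)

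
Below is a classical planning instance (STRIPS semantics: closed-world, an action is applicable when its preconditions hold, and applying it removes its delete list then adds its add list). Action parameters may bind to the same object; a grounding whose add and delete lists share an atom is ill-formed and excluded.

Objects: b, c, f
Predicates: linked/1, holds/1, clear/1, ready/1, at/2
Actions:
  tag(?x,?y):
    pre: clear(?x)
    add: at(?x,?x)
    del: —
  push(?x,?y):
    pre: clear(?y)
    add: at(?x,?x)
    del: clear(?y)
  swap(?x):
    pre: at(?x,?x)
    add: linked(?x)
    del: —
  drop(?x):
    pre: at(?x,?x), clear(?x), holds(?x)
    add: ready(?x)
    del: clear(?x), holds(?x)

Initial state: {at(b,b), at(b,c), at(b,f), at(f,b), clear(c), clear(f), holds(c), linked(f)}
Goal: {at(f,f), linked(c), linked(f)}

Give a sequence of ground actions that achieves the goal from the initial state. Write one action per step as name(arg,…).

tag(c,b); tag(f,b); swap(c)

1. tag(c,b)  →  {at(b,b), at(b,c), at(b,f), at(c,c), at(f,b), clear(c), clear(f), holds(c), linked(f)}
2. tag(f,b)  →  {at(b,b), at(b,c), at(b,f), at(c,c), at(f,b), at(f,f), clear(c), clear(f), holds(c), linked(f)}
3. swap(c)  →  {at(b,b), at(b,c), at(b,f), at(c,c), at(f,b), at(f,f), clear(c), clear(f), holds(c), linked(c), linked(f)}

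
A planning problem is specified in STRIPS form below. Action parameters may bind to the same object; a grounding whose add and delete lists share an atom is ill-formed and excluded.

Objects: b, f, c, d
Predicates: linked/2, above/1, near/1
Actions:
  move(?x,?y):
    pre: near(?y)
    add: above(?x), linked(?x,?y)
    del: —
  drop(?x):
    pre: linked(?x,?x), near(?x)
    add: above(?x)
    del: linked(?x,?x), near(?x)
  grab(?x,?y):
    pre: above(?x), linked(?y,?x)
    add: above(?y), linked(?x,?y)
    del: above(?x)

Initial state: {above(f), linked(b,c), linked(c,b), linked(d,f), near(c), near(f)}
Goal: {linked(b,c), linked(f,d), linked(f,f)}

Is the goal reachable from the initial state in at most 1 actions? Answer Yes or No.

1. move(f,f)  →  {above(f), linked(b,c), linked(c,b), linked(d,f), linked(f,f), near(c), near(f)}
2. grab(f,d)  →  {above(d), linked(b,c), linked(c,b), linked(d,f), linked(f,d), linked(f,f), near(c), near(f)}
optimal plan length = 2; 2 > 1

No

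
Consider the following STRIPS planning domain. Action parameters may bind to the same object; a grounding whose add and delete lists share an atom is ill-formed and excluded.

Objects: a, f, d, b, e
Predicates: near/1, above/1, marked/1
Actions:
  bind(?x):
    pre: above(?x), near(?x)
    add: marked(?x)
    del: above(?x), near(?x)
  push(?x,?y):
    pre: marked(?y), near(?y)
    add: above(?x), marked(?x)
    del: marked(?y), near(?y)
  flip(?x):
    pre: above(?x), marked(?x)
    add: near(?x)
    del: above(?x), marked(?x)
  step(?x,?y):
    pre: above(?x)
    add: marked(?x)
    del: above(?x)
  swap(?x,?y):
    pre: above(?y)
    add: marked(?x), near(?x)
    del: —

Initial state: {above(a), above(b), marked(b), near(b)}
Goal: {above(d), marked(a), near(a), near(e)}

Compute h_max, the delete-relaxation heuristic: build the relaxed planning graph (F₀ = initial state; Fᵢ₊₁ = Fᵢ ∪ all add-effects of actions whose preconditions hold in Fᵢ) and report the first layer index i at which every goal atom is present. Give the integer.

1

F0 = init (4 atoms)
F1 = F0 ∪ {above(d), above(e), above(f), marked(a), marked(d), marked(e), marked(f), near(a), near(d), near(e), near(f)}  (15 atoms)
goal ⊆ F1  ⇒  h_max = 1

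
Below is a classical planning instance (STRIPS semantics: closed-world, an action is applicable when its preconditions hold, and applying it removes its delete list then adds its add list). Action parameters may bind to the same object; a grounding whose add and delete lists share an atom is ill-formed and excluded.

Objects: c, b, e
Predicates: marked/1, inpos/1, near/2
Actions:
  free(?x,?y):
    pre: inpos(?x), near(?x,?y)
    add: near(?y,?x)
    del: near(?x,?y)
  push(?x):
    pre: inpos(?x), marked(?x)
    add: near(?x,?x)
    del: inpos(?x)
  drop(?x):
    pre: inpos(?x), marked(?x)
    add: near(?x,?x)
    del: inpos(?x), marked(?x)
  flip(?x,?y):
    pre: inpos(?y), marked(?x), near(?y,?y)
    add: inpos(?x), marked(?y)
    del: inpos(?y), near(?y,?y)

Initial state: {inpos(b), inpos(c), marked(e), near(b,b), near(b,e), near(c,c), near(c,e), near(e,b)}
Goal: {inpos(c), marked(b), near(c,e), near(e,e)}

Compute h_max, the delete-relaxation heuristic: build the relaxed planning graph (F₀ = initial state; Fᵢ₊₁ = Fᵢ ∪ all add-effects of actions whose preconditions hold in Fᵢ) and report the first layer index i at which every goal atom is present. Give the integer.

F0 = init (8 atoms)
F1 = F0 ∪ {inpos(e), marked(b), marked(c), near(e,c)}  (12 atoms)
F2 = F1 ∪ {near(e,e)}  (13 atoms)
goal ⊆ F2  ⇒  h_max = 2

2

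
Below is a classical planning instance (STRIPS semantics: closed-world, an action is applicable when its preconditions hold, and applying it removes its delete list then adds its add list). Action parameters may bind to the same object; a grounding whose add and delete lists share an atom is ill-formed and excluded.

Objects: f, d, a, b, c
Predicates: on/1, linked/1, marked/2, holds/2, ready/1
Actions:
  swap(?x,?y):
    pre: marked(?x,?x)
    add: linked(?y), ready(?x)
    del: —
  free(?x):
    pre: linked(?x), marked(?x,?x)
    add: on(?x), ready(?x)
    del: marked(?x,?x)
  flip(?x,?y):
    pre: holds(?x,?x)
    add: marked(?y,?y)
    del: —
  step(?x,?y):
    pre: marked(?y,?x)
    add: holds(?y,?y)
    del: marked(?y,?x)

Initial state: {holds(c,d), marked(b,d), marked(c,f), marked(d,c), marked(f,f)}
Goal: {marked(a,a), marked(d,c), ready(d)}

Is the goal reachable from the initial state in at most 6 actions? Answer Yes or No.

1. step(f,f)  →  {holds(c,d), holds(f,f), marked(b,d), marked(c,f), marked(d,c)}
2. flip(f,d)  →  {holds(c,d), holds(f,f), marked(b,d), marked(c,f), marked(d,c), marked(d,d)}
3. swap(d,f)  →  {holds(c,d), holds(f,f), linked(f), marked(b,d), marked(c,f), marked(d,c), marked(d,d), ready(d)}
4. flip(f,a)  →  {holds(c,d), holds(f,f), linked(f), marked(a,a), marked(b,d), marked(c,f), marked(d,c), marked(d,d), ready(d)}
optimal plan length = 4; 4 ≤ 6

Yes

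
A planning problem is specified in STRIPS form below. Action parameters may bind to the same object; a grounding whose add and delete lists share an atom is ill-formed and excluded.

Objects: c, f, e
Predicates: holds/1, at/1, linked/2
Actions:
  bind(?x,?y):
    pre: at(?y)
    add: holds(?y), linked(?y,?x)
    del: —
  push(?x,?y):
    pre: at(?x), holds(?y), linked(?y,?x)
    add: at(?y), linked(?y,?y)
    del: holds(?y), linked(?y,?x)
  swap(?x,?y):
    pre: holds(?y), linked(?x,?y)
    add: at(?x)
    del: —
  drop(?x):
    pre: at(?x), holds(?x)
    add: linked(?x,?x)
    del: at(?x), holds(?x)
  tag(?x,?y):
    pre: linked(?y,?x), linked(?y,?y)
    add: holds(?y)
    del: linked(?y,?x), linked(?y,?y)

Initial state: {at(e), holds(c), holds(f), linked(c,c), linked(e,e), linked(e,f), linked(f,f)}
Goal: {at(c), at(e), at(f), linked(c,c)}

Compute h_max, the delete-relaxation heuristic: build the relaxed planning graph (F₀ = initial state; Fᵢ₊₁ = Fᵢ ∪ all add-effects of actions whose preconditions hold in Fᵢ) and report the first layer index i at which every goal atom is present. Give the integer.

1

F0 = init (7 atoms)
F1 = F0 ∪ {at(c), at(f), holds(e), linked(e,c)}  (11 atoms)
goal ⊆ F1  ⇒  h_max = 1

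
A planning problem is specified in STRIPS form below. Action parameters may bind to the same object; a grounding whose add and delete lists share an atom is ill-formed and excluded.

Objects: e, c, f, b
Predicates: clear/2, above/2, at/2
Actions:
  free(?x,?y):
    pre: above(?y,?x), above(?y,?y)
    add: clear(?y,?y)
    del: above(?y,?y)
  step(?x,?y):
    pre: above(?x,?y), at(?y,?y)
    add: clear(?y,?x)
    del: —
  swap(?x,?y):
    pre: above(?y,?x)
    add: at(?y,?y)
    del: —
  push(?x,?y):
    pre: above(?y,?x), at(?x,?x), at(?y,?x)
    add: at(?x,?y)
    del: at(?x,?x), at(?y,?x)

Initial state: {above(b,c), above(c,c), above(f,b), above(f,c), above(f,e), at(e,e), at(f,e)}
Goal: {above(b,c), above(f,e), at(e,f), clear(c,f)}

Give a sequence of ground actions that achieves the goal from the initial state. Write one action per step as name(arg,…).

1. swap(c,c)  →  {above(b,c), above(c,c), above(f,b), above(f,c), above(f,e), at(c,c), at(e,e), at(f,e)}
2. step(f,c)  →  {above(b,c), above(c,c), above(f,b), above(f,c), above(f,e), at(c,c), at(e,e), at(f,e), clear(c,f)}
3. push(e,f)  →  {above(b,c), above(c,c), above(f,b), above(f,c), above(f,e), at(c,c), at(e,f), clear(c,f)}

swap(c,c); step(f,c); push(e,f)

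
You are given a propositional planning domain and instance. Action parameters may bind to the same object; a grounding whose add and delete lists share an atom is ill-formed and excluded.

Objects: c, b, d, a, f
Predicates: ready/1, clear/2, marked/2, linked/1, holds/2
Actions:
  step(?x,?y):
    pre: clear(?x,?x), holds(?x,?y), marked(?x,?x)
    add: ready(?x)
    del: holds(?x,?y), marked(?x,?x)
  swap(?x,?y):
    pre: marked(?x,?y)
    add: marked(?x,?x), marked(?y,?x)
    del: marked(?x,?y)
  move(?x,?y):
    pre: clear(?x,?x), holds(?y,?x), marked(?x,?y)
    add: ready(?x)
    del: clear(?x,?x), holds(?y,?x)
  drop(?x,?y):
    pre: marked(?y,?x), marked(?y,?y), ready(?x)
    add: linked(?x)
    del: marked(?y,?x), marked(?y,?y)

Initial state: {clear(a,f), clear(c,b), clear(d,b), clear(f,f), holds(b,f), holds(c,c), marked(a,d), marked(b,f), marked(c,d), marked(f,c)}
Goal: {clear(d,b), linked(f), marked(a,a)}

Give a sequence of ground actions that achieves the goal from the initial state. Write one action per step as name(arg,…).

1. swap(b,f)  →  {clear(a,f), clear(c,b), clear(d,b), clear(f,f), holds(b,f), holds(c,c), marked(a,d), marked(b,b), marked(c,d), marked(f,b), marked(f,c)}
2. swap(a,d)  →  {clear(a,f), clear(c,b), clear(d,b), clear(f,f), holds(b,f), holds(c,c), marked(a,a), marked(b,b), marked(c,d), marked(d,a), marked(f,b), marked(f,c)}
3. swap(f,c)  →  {clear(a,f), clear(c,b), clear(d,b), clear(f,f), holds(b,f), holds(c,c), marked(a,a), marked(b,b), marked(c,d), marked(c,f), marked(d,a), marked(f,b), marked(f,f)}
4. move(f,b)  →  {clear(a,f), clear(c,b), clear(d,b), holds(c,c), marked(a,a), marked(b,b), marked(c,d), marked(c,f), marked(d,a), marked(f,b), marked(f,f), ready(f)}
5. drop(f,f)  →  {clear(a,f), clear(c,b), clear(d,b), holds(c,c), linked(f), marked(a,a), marked(b,b), marked(c,d), marked(c,f), marked(d,a), marked(f,b), ready(f)}

swap(b,f); swap(a,d); swap(f,c); move(f,b); drop(f,f)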